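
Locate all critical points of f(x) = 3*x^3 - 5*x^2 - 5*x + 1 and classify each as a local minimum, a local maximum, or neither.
f'(x) = 9*x^2 - 10*x - 5

Solve f'(x) = 0:
  9*x^2 - 10*x - 5 = 0 has no rational roots; quadratic formula: x = (10 ± √280)/18.
  ⇒ x = 5/9 - sqrt(70)/9 ≈ -0.3741, 5/9 + sqrt(70)/9 ≈ 1.4852

f''(x) = 18*x - 10
Second-derivative test at each critical point:
  f''(-0.3741) = -16.7332 < 0 → local maximum
  f''(1.4852) = 16.7332 > 0 → local minimum

Critical points: x = 5/9 - sqrt(70)/9 ≈ -0.3741 (local maximum); x = 5/9 + sqrt(70)/9 ≈ 1.4852 (local minimum)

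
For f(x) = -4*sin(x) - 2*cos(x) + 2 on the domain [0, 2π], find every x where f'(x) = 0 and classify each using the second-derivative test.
f'(x) = 2*sin(x) - 4*cos(x)

Solve f'(x) = 0 on [0, 2π]:
  f'(x) = 0 ⇔ -4*cos(x) = -2*sin(x) ⇔ tan(x) = 2, i.e. x = arctan(2) + nπ; keep the solutions lying in [0, 2π].
  ⇒ x = atan(2) ≈ 1.1071, atan(2) + pi ≈ 4.2487

f''(x) = 4*sin(x) + 2*cos(x)
Second-derivative test at each critical point:
  f''(1.1071) = 4.4721 > 0 → local minimum
  f''(4.2487) = -4.4721 < 0 → local maximum

Critical points: x = atan(2) ≈ 1.1071 (local minimum); x = atan(2) + pi ≈ 4.2487 (local maximum)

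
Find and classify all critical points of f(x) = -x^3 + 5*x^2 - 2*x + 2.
f'(x) = -3*x^2 + 10*x - 2

Solve f'(x) = 0:
  3*x^2 - 10*x + 2 = 0 has no rational roots; quadratic formula: x = (10 ± √76)/6.
  ⇒ x = 5/3 - sqrt(19)/3 ≈ 0.2137, sqrt(19)/3 + 5/3 ≈ 3.1196

f''(x) = 10 - 6*x
Second-derivative test at each critical point:
  f''(0.2137) = 8.7178 > 0 → local minimum
  f''(3.1196) = -8.7178 < 0 → local maximum

Critical points: x = 5/3 - sqrt(19)/3 ≈ 0.2137 (local minimum); x = sqrt(19)/3 + 5/3 ≈ 3.1196 (local maximum)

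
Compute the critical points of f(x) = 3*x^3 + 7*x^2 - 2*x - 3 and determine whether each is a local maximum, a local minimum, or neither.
f'(x) = 9*x^2 + 14*x - 2

Solve f'(x) = 0:
  9*x^2 + 14*x - 2 = 0 has no rational roots; quadratic formula: x = (-14 ± √268)/18.
  ⇒ x = -sqrt(67)/9 - 7/9 ≈ -1.6873, -7/9 + sqrt(67)/9 ≈ 0.1317

f''(x) = 18*x + 14
Second-derivative test at each critical point:
  f''(-1.6873) = -16.3707 < 0 → local maximum
  f''(0.1317) = 16.3707 > 0 → local minimum

Critical points: x = -sqrt(67)/9 - 7/9 ≈ -1.6873 (local maximum); x = -7/9 + sqrt(67)/9 ≈ 0.1317 (local minimum)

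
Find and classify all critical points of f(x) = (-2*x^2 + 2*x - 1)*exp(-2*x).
f'(x) = 4*(x^2 - 2*x + 1)*exp(-2*x)

Solve f'(x) = 0:
  f'(x) = (4*x^2 - 8*x + 4)·exp(-2*x) and exp(-2*x) > 0 for every x, so f'(x) = 0 ⇔ 4*x^2 - 8*x + 4 = 0.
  Factor: 4*x^2 - 8*x + 4 = 4*(x - 1)^2 = 0.
  ⇒ x = 1

f''(x) = 8*(-x^2 + 3*x - 2)*exp(-2*x)
Second-derivative test at each critical point:
  f''(1) = 0, so the second-derivative test is inconclusive; use the first-derivative test: f'(3/4) = 0.0558, f'(5/4) = 0.0205 — f' is positive on both sides (no sign change) → neither a local maximum nor a local minimum

Critical points: x = 1 (neither)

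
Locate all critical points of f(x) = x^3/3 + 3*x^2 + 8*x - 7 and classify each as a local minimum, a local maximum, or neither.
f'(x) = x^2 + 6*x + 8

Solve f'(x) = 0:
  Factor: x^2 + 6*x + 8 = (x + 2)*(x + 4) = 0.
  ⇒ x = -4, -2

f''(x) = 2*x + 6
Second-derivative test at each critical point:
  f''(-4) = -2 < 0 → local maximum
  f''(-2) = 2 > 0 → local minimum

Critical points: x = -4 (local maximum); x = -2 (local minimum)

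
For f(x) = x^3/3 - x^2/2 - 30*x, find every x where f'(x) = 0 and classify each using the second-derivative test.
f'(x) = x^2 - x - 30

Solve f'(x) = 0:
  Factor: x^2 - x - 30 = (x - 6)*(x + 5) = 0.
  ⇒ x = -5, 6

f''(x) = 2*x - 1
Second-derivative test at each critical point:
  f''(-5) = -11 < 0 → local maximum
  f''(6) = 11 > 0 → local minimum

Critical points: x = -5 (local maximum); x = 6 (local minimum)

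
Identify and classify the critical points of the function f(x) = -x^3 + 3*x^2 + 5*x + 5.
f'(x) = -3*x^2 + 6*x + 5

Solve f'(x) = 0:
  3*x^2 - 6*x - 5 = 0 has no rational roots; quadratic formula: x = (6 ± √96)/6.
  ⇒ x = 1 - 2*sqrt(6)/3 ≈ -0.6330, 1 + 2*sqrt(6)/3 ≈ 2.6330

f''(x) = 6 - 6*x
Second-derivative test at each critical point:
  f''(-0.6330) = 9.7980 > 0 → local minimum
  f''(2.6330) = -9.7980 < 0 → local maximum

Critical points: x = 1 - 2*sqrt(6)/3 ≈ -0.6330 (local minimum); x = 1 + 2*sqrt(6)/3 ≈ 2.6330 (local maximum)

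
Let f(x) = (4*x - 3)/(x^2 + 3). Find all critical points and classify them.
f'(x) = 2*(-2*x^2 + 3*x + 6)/(x^4 + 6*x^2 + 9)

Solve f'(x) = 0:
  f'(x) = -2*(2*x^2 - 3*x - 6)/(x^2 + 3)^2; the denominator is positive wherever f is defined, so f'(x) = 0 ⇔ -4*x^2 + 6*x + 12 = 0.
  Factor: -4*x^2 + 6*x + 12 = -2*(2*x^2 - 3*x - 6); 2*x^2 - 3*x - 6 = 0 has no rational roots; quadratic formula: x = (3 ± √57)/4.
  ⇒ x = 3/4 - sqrt(57)/4 ≈ -1.1375, 3/4 + sqrt(57)/4 ≈ 2.6375

f''(x) = 2*(4*x^2*(4*x - 3) + 3*(1 - 4*x)*(x^2 + 3))/(x^2 + 3)^3
Second-derivative test at each critical point:
  f''(-1.1375) = 0.8190 > 0 → local minimum
  f''(2.6375) = -0.1523 < 0 → local maximum

Critical points: x = 3/4 - sqrt(57)/4 ≈ -1.1375 (local minimum); x = 3/4 + sqrt(57)/4 ≈ 2.6375 (local maximum)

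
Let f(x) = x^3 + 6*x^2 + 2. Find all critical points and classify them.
f'(x) = 3*x*(x + 4)

Solve f'(x) = 0:
  Factor: 3*x^2 + 12*x = 3*x*(x + 4) = 0.
  ⇒ x = -4, 0

f''(x) = 6*x + 12
Second-derivative test at each critical point:
  f''(-4) = -12 < 0 → local maximum
  f''(0) = 12 > 0 → local minimum

Critical points: x = -4 (local maximum); x = 0 (local minimum)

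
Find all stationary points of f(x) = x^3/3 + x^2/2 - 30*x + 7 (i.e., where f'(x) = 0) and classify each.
f'(x) = x^2 + x - 30

Solve f'(x) = 0:
  Factor: x^2 + x - 30 = (x - 5)*(x + 6) = 0.
  ⇒ x = -6, 5

f''(x) = 2*x + 1
Second-derivative test at each critical point:
  f''(-6) = -11 < 0 → local maximum
  f''(5) = 11 > 0 → local minimum

Critical points: x = -6 (local maximum); x = 5 (local minimum)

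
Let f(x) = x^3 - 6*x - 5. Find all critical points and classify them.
f'(x) = 3*x^2 - 6

Solve f'(x) = 0:
  Factor: 3*x^2 - 6 = 3*(x^2 - 2); x^2 - 2 = 0 has no rational roots; quadratic formula: x = (0 ± √8)/2.
  ⇒ x = -sqrt(2) ≈ -1.4142, sqrt(2) ≈ 1.4142

f''(x) = 6*x
Second-derivative test at each critical point:
  f''(-1.4142) = -8.4853 < 0 → local maximum
  f''(1.4142) = 8.4853 > 0 → local minimum

Critical points: x = -sqrt(2) ≈ -1.4142 (local maximum); x = sqrt(2) ≈ 1.4142 (local minimum)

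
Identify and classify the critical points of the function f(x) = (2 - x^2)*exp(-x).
f'(x) = (x^2 - 2*x - 2)*exp(-x)

Solve f'(x) = 0:
  f'(x) = (x^2 - 2*x - 2)·exp(-x) and exp(-x) > 0 for every x, so f'(x) = 0 ⇔ x^2 - 2*x - 2 = 0.
  x^2 - 2*x - 2 = 0 has no rational roots; quadratic formula: x = (2 ± √12)/2.
  ⇒ x = 1 - sqrt(3) ≈ -0.7321, 1 + sqrt(3) ≈ 2.7321

f''(x) = x*(4 - x)*exp(-x)
Second-derivative test at each critical point:
  f''(-0.7321) = -7.2030 < 0 → local maximum
  f''(2.7321) = 0.2255 > 0 → local minimum

Critical points: x = 1 - sqrt(3) ≈ -0.7321 (local maximum); x = 1 + sqrt(3) ≈ 2.7321 (local minimum)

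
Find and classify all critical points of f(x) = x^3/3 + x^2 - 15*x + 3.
f'(x) = x^2 + 2*x - 15

Solve f'(x) = 0:
  Factor: x^2 + 2*x - 15 = (x - 3)*(x + 5) = 0.
  ⇒ x = -5, 3

f''(x) = 2*x + 2
Second-derivative test at each critical point:
  f''(-5) = -8 < 0 → local maximum
  f''(3) = 8 > 0 → local minimum

Critical points: x = -5 (local maximum); x = 3 (local minimum)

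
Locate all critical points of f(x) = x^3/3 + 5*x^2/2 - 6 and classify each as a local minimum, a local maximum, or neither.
f'(x) = x*(x + 5)

Solve f'(x) = 0:
  Factor: x^2 + 5*x = x*(x + 5) = 0.
  ⇒ x = -5, 0

f''(x) = 2*x + 5
Second-derivative test at each critical point:
  f''(-5) = -5 < 0 → local maximum
  f''(0) = 5 > 0 → local minimum

Critical points: x = -5 (local maximum); x = 0 (local minimum)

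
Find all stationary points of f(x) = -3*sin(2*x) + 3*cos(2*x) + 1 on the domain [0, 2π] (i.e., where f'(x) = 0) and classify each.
f'(x) = -6*sqrt(2)*sin(2*x + pi/4)

Solve f'(x) = 0 on [0, 2π]:
  f'(x) = 0 ⇔ -3*cos(2*x) = 3*sin(2*x) ⇔ tan(2*x) = -1, i.e. 2*x = arctan(-1) + nπ; keep the solutions lying in [0, 2π].
  ⇒ x = 3*pi/8 ≈ 1.1781, 7*pi/8 ≈ 2.7489, 11*pi/8 ≈ 4.3197, 15*pi/8 ≈ 5.8905

f''(x) = -12*sqrt(2)*cos(2*x + pi/4)
Second-derivative test at each critical point:
  f''(1.1781) = 16.9706 > 0 → local minimum
  f''(2.7489) = -16.9706 < 0 → local maximum
  f''(4.3197) = 16.9706 > 0 → local minimum
  f''(5.8905) = -16.9706 < 0 → local maximum

Critical points: x = 3*pi/8 ≈ 1.1781 (local minimum); x = 7*pi/8 ≈ 2.7489 (local maximum); x = 11*pi/8 ≈ 4.3197 (local minimum); x = 15*pi/8 ≈ 5.8905 (local maximum)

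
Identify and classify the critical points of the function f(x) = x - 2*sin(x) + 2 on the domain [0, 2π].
f'(x) = 1 - 2*cos(x)

Solve f'(x) = 0 on [0, 2π]:
  f'(x) = 0 ⇔ cos(x) = 1/2, i.e. x = ±arccos(1/2) + 2nπ; keep the solutions lying in [0, 2π].
  ⇒ x = pi/3 ≈ 1.0472, 5*pi/3 ≈ 5.2360

f''(x) = 2*sin(x)
Second-derivative test at each critical point:
  f''(1.0472) = 1.7321 > 0 → local minimum
  f''(5.2360) = -1.7321 < 0 → local maximum

Critical points: x = pi/3 ≈ 1.0472 (local minimum); x = 5*pi/3 ≈ 5.2360 (local maximum)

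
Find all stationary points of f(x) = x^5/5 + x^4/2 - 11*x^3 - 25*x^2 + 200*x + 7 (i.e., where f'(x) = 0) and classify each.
f'(x) = x^4 + 2*x^3 - 33*x^2 - 50*x + 200

Solve f'(x) = 0:
  Factor: x^4 + 2*x^3 - 33*x^2 - 50*x + 200 = (x - 5)*(x - 2)*(x + 4)*(x + 5) = 0.
  ⇒ x = -5, -4, 2, 5

f''(x) = 4*x^3 + 6*x^2 - 66*x - 50
Second-derivative test at each critical point:
  f''(-5) = -70 < 0 → local maximum
  f''(-4) = 54 > 0 → local minimum
  f''(2) = -126 < 0 → local maximum
  f''(5) = 270 > 0 → local minimum

Critical points: x = -5 (local maximum); x = -4 (local minimum); x = 2 (local maximum); x = 5 (local minimum)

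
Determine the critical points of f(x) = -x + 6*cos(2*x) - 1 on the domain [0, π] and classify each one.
f'(x) = -12*sin(2*x) - 1

Solve f'(x) = 0 on [0, π]:
  f'(x) = 0 ⇔ sin(2*x) = -1/12, i.e. 2*x = arcsin(-1/12) + 2nπ or 2*x = π − arcsin(-1/12) + 2nπ; keep the solutions lying in [0, π].
  ⇒ x = asin(1/12)/2 + pi/2 ≈ 1.6125, pi - asin(1/12)/2 ≈ 3.0999

f''(x) = -24*cos(2*x)
Second-derivative test at each critical point:
  f''(1.6125) = 23.9165 > 0 → local minimum
  f''(3.0999) = -23.9165 < 0 → local maximum

Critical points: x = asin(1/12)/2 + pi/2 ≈ 1.6125 (local minimum); x = pi - asin(1/12)/2 ≈ 3.0999 (local maximum)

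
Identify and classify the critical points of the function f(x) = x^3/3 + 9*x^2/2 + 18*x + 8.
f'(x) = x^2 + 9*x + 18

Solve f'(x) = 0:
  Factor: x^2 + 9*x + 18 = (x + 3)*(x + 6) = 0.
  ⇒ x = -6, -3

f''(x) = 2*x + 9
Second-derivative test at each critical point:
  f''(-6) = -3 < 0 → local maximum
  f''(-3) = 3 > 0 → local minimum

Critical points: x = -6 (local maximum); x = -3 (local minimum)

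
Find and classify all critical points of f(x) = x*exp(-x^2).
f'(x) = (1 - 2*x^2)*exp(-x^2)

Solve f'(x) = 0:
  f'(x) = (1 - 2*x^2)·exp(-x^2) and exp(-x^2) > 0 for every x, so f'(x) = 0 ⇔ 1 - 2*x^2 = 0.
  2*x^2 - 1 = 0 has no rational roots; quadratic formula: x = (0 ± √8)/4.
  ⇒ x = -sqrt(2)/2 ≈ -0.7071, sqrt(2)/2 ≈ 0.7071

f''(x) = (4*x^3 - 6*x)*exp(-x^2)
Second-derivative test at each critical point:
  f''(-0.7071) = 1.7155 > 0 → local minimum
  f''(0.7071) = -1.7155 < 0 → local maximum

Critical points: x = -sqrt(2)/2 ≈ -0.7071 (local minimum); x = sqrt(2)/2 ≈ 0.7071 (local maximum)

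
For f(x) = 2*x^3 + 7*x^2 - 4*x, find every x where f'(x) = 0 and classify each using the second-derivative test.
f'(x) = 6*x^2 + 14*x - 4

Solve f'(x) = 0:
  Factor: 6*x^2 + 14*x - 4 = 2*(3*x^2 + 7*x - 2); 3*x^2 + 7*x - 2 = 0 has no rational roots; quadratic formula: x = (-7 ± √73)/6.
  ⇒ x = -sqrt(73)/6 - 7/6 ≈ -2.5907, -7/6 + sqrt(73)/6 ≈ 0.2573

f''(x) = 12*x + 14
Second-derivative test at each critical point:
  f''(-2.5907) = -17.0880 < 0 → local maximum
  f''(0.2573) = 17.0880 > 0 → local minimum

Critical points: x = -sqrt(73)/6 - 7/6 ≈ -2.5907 (local maximum); x = -7/6 + sqrt(73)/6 ≈ 0.2573 (local minimum)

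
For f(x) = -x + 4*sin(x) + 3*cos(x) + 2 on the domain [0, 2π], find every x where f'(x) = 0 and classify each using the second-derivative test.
f'(x) = -3*sin(x) + 4*cos(x) - 1

Solve f'(x) = 0 on [0, 2π]:
  f'(x) = 0 ⇔ -3*sin(x) + 4*cos(x) = 1. Write the left side as R·cos(x + φ) with R = √(4² + 3²) = 5, cos φ = 4/5, sin φ = 3/5; then cos(x + φ) = 1/5. Solve for x and keep the solutions lying in [0, 2π].
  ⇒ x = atan((-3 + 8*sqrt(6))/(4 + 6*sqrt(6))) ≈ 0.7259, atan((-8*sqrt(6) - 3)/(4 - 6*sqrt(6))) + pi ≈ 4.2702

f''(x) = -4*sin(x) - 3*cos(x)
Second-derivative test at each critical point:
  f''(0.7259) = -4.8990 < 0 → local maximum
  f''(4.2702) = 4.8990 > 0 → local minimum

Critical points: x = atan((-3 + 8*sqrt(6))/(4 + 6*sqrt(6))) ≈ 0.7259 (local maximum); x = atan((-8*sqrt(6) - 3)/(4 - 6*sqrt(6))) + pi ≈ 4.2702 (local minimum)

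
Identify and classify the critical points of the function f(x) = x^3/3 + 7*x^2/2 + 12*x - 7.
f'(x) = x^2 + 7*x + 12

Solve f'(x) = 0:
  Factor: x^2 + 7*x + 12 = (x + 3)*(x + 4) = 0.
  ⇒ x = -4, -3

f''(x) = 2*x + 7
Second-derivative test at each critical point:
  f''(-4) = -1 < 0 → local maximum
  f''(-3) = 1 > 0 → local minimum

Critical points: x = -4 (local maximum); x = -3 (local minimum)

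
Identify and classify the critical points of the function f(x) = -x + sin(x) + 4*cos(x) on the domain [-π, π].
f'(x) = -4*sin(x) + cos(x) - 1

Solve f'(x) = 0 on [-π, π]:
  f'(x) = 0 ⇔ -4*sin(x) + cos(x) = 1. Write the left side as R·cos(x + φ) with R = √(1² + 4²) = sqrt(17), cos φ = sqrt(17)/17, sin φ = 4*sqrt(17)/17; then cos(x + φ) = sqrt(17)/17. Solve for x and keep the solutions lying in [-π, π].
  ⇒ x = -pi + atan(8/15) ≈ -2.6516, 0

f''(x) = -sin(x) - 4*cos(x)
Second-derivative test at each critical point:
  f''(-2.6516) = 4 > 0 → local minimum
  f''(0) = -4 < 0 → local maximum

Critical points: x = -pi + atan(8/15) ≈ -2.6516 (local minimum); x = 0 (local maximum)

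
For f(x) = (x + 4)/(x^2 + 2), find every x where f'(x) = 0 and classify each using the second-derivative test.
f'(x) = (x^2 - 2*x*(x + 4) + 2)/(x^2 + 2)^2

Solve f'(x) = 0:
  f'(x) = -(x^2 + 8*x - 2)/(x^2 + 2)^2; the denominator is positive wherever f is defined, so f'(x) = 0 ⇔ -x^2 - 8*x + 2 = 0.
  x^2 + 8*x - 2 = 0 has no rational roots; quadratic formula: x = (-8 ± √72)/2.
  ⇒ x = -3*sqrt(2) - 4 ≈ -8.2426, -4 + 3*sqrt(2) ≈ 0.2426

f''(x) = 2*(4*x^2*(x + 4) - (3*x + 4)*(x^2 + 2))/(x^2 + 2)^3
Second-derivative test at each critical point:
  f''(-8.2426) = 0.0017 > 0 → local minimum
  f''(0.2426) = -2.0017 < 0 → local maximum

Critical points: x = -3*sqrt(2) - 4 ≈ -8.2426 (local minimum); x = -4 + 3*sqrt(2) ≈ 0.2426 (local maximum)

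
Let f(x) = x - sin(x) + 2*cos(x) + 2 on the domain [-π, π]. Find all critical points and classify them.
f'(x) = -2*sin(x) - cos(x) + 1

Solve f'(x) = 0 on [-π, π]:
  f'(x) = 0 ⇔ -2*sin(x) - cos(x) = -1. Write the left side as R·cos(x + φ) with R = √((-1)² + 2²) = sqrt(5), cos φ = -sqrt(5)/5, sin φ = 2*sqrt(5)/5; then cos(x + φ) = -sqrt(5)/5. Solve for x and keep the solutions lying in [-π, π].
  ⇒ x = 0, pi - atan(4/3) ≈ 2.2143

f''(x) = sin(x) - 2*cos(x)
Second-derivative test at each critical point:
  f''(0) = -2 < 0 → local maximum
  f''(2.2143) = 2 > 0 → local minimum

Critical points: x = 0 (local maximum); x = pi - atan(4/3) ≈ 2.2143 (local minimum)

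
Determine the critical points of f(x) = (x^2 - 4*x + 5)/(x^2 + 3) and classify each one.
f'(x) = 4*(x^2 - x - 3)/(x^4 + 6*x^2 + 9)

Solve f'(x) = 0:
  f'(x) = 4*(x^2 - x - 3)/(x^2 + 3)^2; the denominator is positive wherever f is defined, so f'(x) = 0 ⇔ 4*x^2 - 4*x - 12 = 0.
  Factor: 4*x^2 - 4*x - 12 = 4*(x^2 - x - 3); x^2 - x - 3 = 0 has no rational roots; quadratic formula: x = (1 ± √13)/2.
  ⇒ x = 1/2 - sqrt(13)/2 ≈ -1.3028, 1/2 + sqrt(13)/2 ≈ 2.3028

f''(x) = 4*(-2*x^3 + 3*x^2 + 18*x - 3)/(x^6 + 9*x^4 + 27*x^2 + 27)
Second-derivative test at each critical point:
  f''(-1.3028) = -0.6537 < 0 → local maximum
  f''(2.3028) = 0.2092 > 0 → local minimum

Critical points: x = 1/2 - sqrt(13)/2 ≈ -1.3028 (local maximum); x = 1/2 + sqrt(13)/2 ≈ 2.3028 (local minimum)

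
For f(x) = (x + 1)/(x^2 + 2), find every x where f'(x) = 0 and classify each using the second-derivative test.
f'(x) = (x^2 - 2*x*(x + 1) + 2)/(x^2 + 2)^2

Solve f'(x) = 0:
  f'(x) = -(x^2 + 2*x - 2)/(x^2 + 2)^2; the denominator is positive wherever f is defined, so f'(x) = 0 ⇔ -x^2 - 2*x + 2 = 0.
  x^2 + 2*x - 2 = 0 has no rational roots; quadratic formula: x = (-2 ± √12)/2.
  ⇒ x = -sqrt(3) - 1 ≈ -2.7321, -1 + sqrt(3) ≈ 0.7321

f''(x) = 2*(4*x^2*(x + 1) - (3*x + 1)*(x^2 + 2))/(x^2 + 2)^3
Second-derivative test at each critical point:
  f''(-2.7321) = 0.0387 > 0 → local minimum
  f''(0.7321) = -0.5387 < 0 → local maximum

Critical points: x = -sqrt(3) - 1 ≈ -2.7321 (local minimum); x = -1 + sqrt(3) ≈ 0.7321 (local maximum)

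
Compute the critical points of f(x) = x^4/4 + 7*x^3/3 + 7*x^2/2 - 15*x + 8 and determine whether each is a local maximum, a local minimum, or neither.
f'(x) = x^3 + 7*x^2 + 7*x - 15

Solve f'(x) = 0:
  Factor: x^3 + 7*x^2 + 7*x - 15 = (x - 1)*(x + 3)*(x + 5) = 0.
  ⇒ x = -5, -3, 1

f''(x) = 3*x^2 + 14*x + 7
Second-derivative test at each critical point:
  f''(-5) = 12 > 0 → local minimum
  f''(-3) = -8 < 0 → local maximum
  f''(1) = 24 > 0 → local minimum

Critical points: x = -5 (local minimum); x = -3 (local maximum); x = 1 (local minimum)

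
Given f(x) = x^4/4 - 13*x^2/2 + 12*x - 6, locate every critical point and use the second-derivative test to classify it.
f'(x) = x^3 - 13*x + 12

Solve f'(x) = 0:
  Factor: x^3 - 13*x + 12 = (x - 3)*(x - 1)*(x + 4) = 0.
  ⇒ x = -4, 1, 3

f''(x) = 3*x^2 - 13
Second-derivative test at each critical point:
  f''(-4) = 35 > 0 → local minimum
  f''(1) = -10 < 0 → local maximum
  f''(3) = 14 > 0 → local minimum

Critical points: x = -4 (local minimum); x = 1 (local maximum); x = 3 (local minimum)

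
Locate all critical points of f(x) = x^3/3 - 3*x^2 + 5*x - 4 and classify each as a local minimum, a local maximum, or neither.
f'(x) = x^2 - 6*x + 5

Solve f'(x) = 0:
  Factor: x^2 - 6*x + 5 = (x - 5)*(x - 1) = 0.
  ⇒ x = 1, 5

f''(x) = 2*x - 6
Second-derivative test at each critical point:
  f''(1) = -4 < 0 → local maximum
  f''(5) = 4 > 0 → local minimum

Critical points: x = 1 (local maximum); x = 5 (local minimum)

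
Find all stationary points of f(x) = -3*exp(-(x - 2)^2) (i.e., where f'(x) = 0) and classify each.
f'(x) = 6*(x - 2)*exp(-(x - 2)^2)

Solve f'(x) = 0:
  f'(x) = (6*x - 12)·exp(-(x - 2)^2) and exp(-(x - 2)^2) > 0 for every x, so f'(x) = 0 ⇔ 6*x - 12 = 0.
  Factor: 6*x - 12 = 6*(x - 2) = 0.
  ⇒ x = 2

f''(x) = 6*(1 - 2*(x - 2)^2)*exp(-(x - 2)^2)
Second-derivative test at each critical point:
  f''(2) = 6 > 0 → local minimum

Critical points: x = 2 (local minimum)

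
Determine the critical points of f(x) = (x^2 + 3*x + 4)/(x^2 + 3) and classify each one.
f'(x) = (-3*x^2 - 2*x + 9)/(x^4 + 6*x^2 + 9)

Solve f'(x) = 0:
  f'(x) = -(3*x^2 + 2*x - 9)/(x^2 + 3)^2; the denominator is positive wherever f is defined, so f'(x) = 0 ⇔ -3*x^2 - 2*x + 9 = 0.
  3*x^2 + 2*x - 9 = 0 has no rational roots; quadratic formula: x = (-2 ± √112)/6.
  ⇒ x = -2*sqrt(7)/3 - 1/3 ≈ -2.0972, -1/3 + 2*sqrt(7)/3 ≈ 1.4305

f''(x) = 6*(x^3 + x^2 - 9*x - 1)/(x^6 + 9*x^4 + 27*x^2 + 27)
Second-derivative test at each critical point:
  f''(-2.0972) = 0.1934 > 0 → local minimum
  f''(1.4305) = -0.4156 < 0 → local maximum

Critical points: x = -2*sqrt(7)/3 - 1/3 ≈ -2.0972 (local minimum); x = -1/3 + 2*sqrt(7)/3 ≈ 1.4305 (local maximum)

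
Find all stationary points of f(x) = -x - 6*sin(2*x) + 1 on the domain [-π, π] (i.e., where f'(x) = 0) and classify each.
f'(x) = 24*sin(x)^2 - 13

Solve f'(x) = 0 on [-π, π]:
  f'(x) = 0 ⇔ cos(2*x) = -1/12, i.e. 2*x = ±arccos(-1/12) + 2nπ; keep the solutions lying in [-π, π].
  ⇒ x = -pi + acos(-1/12)/2 ≈ -2.3145, -acos(-1/12)/2 ≈ -0.8271, acos(-1/12)/2 ≈ 0.8271, pi - acos(-1/12)/2 ≈ 2.3145

f''(x) = 24*sin(2*x)
Second-derivative test at each critical point:
  f''(-2.3145) = 23.9165 > 0 → local minimum
  f''(-0.8271) = -23.9165 < 0 → local maximum
  f''(0.8271) = 23.9165 > 0 → local minimum
  f''(2.3145) = -23.9165 < 0 → local maximum

Critical points: x = -pi + acos(-1/12)/2 ≈ -2.3145 (local minimum); x = -acos(-1/12)/2 ≈ -0.8271 (local maximum); x = acos(-1/12)/2 ≈ 0.8271 (local minimum); x = pi - acos(-1/12)/2 ≈ 2.3145 (local maximum)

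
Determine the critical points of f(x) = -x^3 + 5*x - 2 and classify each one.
f'(x) = 5 - 3*x^2

Solve f'(x) = 0:
  3*x^2 - 5 = 0 has no rational roots; quadratic formula: x = (0 ± √60)/6.
  ⇒ x = -sqrt(15)/3 ≈ -1.2910, sqrt(15)/3 ≈ 1.2910

f''(x) = -6*x
Second-derivative test at each critical point:
  f''(-1.2910) = 7.7460 > 0 → local minimum
  f''(1.2910) = -7.7460 < 0 → local maximum

Critical points: x = -sqrt(15)/3 ≈ -1.2910 (local minimum); x = sqrt(15)/3 ≈ 1.2910 (local maximum)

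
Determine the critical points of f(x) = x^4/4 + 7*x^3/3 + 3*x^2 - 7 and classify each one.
f'(x) = x*(x^2 + 7*x + 6)

Solve f'(x) = 0:
  Factor: x^3 + 7*x^2 + 6*x = x*(x + 1)*(x + 6) = 0.
  ⇒ x = -6, -1, 0

f''(x) = 3*x^2 + 14*x + 6
Second-derivative test at each critical point:
  f''(-6) = 30 > 0 → local minimum
  f''(-1) = -5 < 0 → local maximum
  f''(0) = 6 > 0 → local minimum

Critical points: x = -6 (local minimum); x = -1 (local maximum); x = 0 (local minimum)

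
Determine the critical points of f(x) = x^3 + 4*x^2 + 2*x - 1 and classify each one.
f'(x) = 3*x^2 + 8*x + 2

Solve f'(x) = 0:
  3*x^2 + 8*x + 2 = 0 has no rational roots; quadratic formula: x = (-8 ± √40)/6.
  ⇒ x = -4/3 - sqrt(10)/3 ≈ -2.3874, -4/3 + sqrt(10)/3 ≈ -0.2792

f''(x) = 6*x + 8
Second-derivative test at each critical point:
  f''(-2.3874) = -6.3246 < 0 → local maximum
  f''(-0.2792) = 6.3246 > 0 → local minimum

Critical points: x = -4/3 - sqrt(10)/3 ≈ -2.3874 (local maximum); x = -4/3 + sqrt(10)/3 ≈ -0.2792 (local minimum)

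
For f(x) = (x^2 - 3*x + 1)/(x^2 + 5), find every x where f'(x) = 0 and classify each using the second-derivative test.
f'(x) = (3*x^2 + 8*x - 15)/(x^4 + 10*x^2 + 25)

Solve f'(x) = 0:
  f'(x) = (3*x^2 + 8*x - 15)/(x^2 + 5)^2; the denominator is positive wherever f is defined, so f'(x) = 0 ⇔ 3*x^2 + 8*x - 15 = 0.
  3*x^2 + 8*x - 15 = 0 has no rational roots; quadratic formula: x = (-8 ± √244)/6.
  ⇒ x = -sqrt(61)/3 - 4/3 ≈ -3.9367, -4/3 + sqrt(61)/3 ≈ 1.2701

f''(x) = 2*(-3*x^3 - 12*x^2 + 45*x + 20)/(x^6 + 15*x^4 + 75*x^2 + 125)
Second-derivative test at each critical point:
  f''(-3.9367) = -0.0372 < 0 → local maximum
  f''(1.2701) = 0.3572 > 0 → local minimum

Critical points: x = -sqrt(61)/3 - 4/3 ≈ -3.9367 (local maximum); x = -4/3 + sqrt(61)/3 ≈ 1.2701 (local minimum)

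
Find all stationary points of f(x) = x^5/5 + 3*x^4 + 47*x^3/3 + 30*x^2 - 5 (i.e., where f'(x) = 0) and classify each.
f'(x) = x*(x^3 + 12*x^2 + 47*x + 60)

Solve f'(x) = 0:
  Factor: x^4 + 12*x^3 + 47*x^2 + 60*x = x*(x + 3)*(x + 4)*(x + 5) = 0.
  ⇒ x = -5, -4, -3, 0

f''(x) = 4*x^3 + 36*x^2 + 94*x + 60
Second-derivative test at each critical point:
  f''(-5) = -10 < 0 → local maximum
  f''(-4) = 4 > 0 → local minimum
  f''(-3) = -6 < 0 → local maximum
  f''(0) = 60 > 0 → local minimum

Critical points: x = -5 (local maximum); x = -4 (local minimum); x = -3 (local maximum); x = 0 (local minimum)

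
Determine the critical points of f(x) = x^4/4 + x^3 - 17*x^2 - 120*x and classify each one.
f'(x) = x^3 + 3*x^2 - 34*x - 120

Solve f'(x) = 0:
  Factor: x^3 + 3*x^2 - 34*x - 120 = (x - 6)*(x + 4)*(x + 5) = 0.
  ⇒ x = -5, -4, 6

f''(x) = 3*x^2 + 6*x - 34
Second-derivative test at each critical point:
  f''(-5) = 11 > 0 → local minimum
  f''(-4) = -10 < 0 → local maximum
  f''(6) = 110 > 0 → local minimum

Critical points: x = -5 (local minimum); x = -4 (local maximum); x = 6 (local minimum)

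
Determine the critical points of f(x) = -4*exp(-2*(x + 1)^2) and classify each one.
f'(x) = 16*(x + 1)*exp(-2*(x + 1)^2)

Solve f'(x) = 0:
  f'(x) = (16*x + 16)·exp(-2*(x + 1)^2) and exp(-2*(x + 1)^2) > 0 for every x, so f'(x) = 0 ⇔ 16*x + 16 = 0.
  Factor: 16*x + 16 = 16*(x + 1) = 0.
  ⇒ x = -1

f''(x) = 16*(1 - 4*(x + 1)^2)*exp(-2*(x + 1)^2)
Second-derivative test at each critical point:
  f''(-1) = 16 > 0 → local minimum

Critical points: x = -1 (local minimum)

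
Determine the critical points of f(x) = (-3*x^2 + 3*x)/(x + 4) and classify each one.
f'(x) = 3*(-x^2 - 8*x + 4)/(x^2 + 8*x + 16)

Solve f'(x) = 0:
  f'(x) = -3*(x^2 + 8*x - 4)/(x + 4)^2; the denominator is positive wherever f is defined, so f'(x) = 0 ⇔ -3*x^2 - 24*x + 12 = 0.
  Factor: -3*x^2 - 24*x + 12 = -3*(x^2 + 8*x - 4); x^2 + 8*x - 4 = 0 has no rational roots; quadratic formula: x = (-8 ± √80)/2.
  ⇒ x = -2*sqrt(5) - 4 ≈ -8.4721, -4 + 2*sqrt(5) ≈ 0.4721

f''(x) = -120/(x^3 + 12*x^2 + 48*x + 64)
Second-derivative test at each critical point:
  f''(-8.4721) = 1.3416 > 0 → local minimum
  f''(0.4721) = -1.3416 < 0 → local maximum

Critical points: x = -2*sqrt(5) - 4 ≈ -8.4721 (local minimum); x = -4 + 2*sqrt(5) ≈ 0.4721 (local maximum)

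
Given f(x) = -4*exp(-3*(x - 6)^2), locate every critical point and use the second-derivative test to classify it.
f'(x) = 24*(x - 6)*exp(-3*(x - 6)^2)

Solve f'(x) = 0:
  f'(x) = (24*x - 144)·exp(-3*(x - 6)^2) and exp(-3*(x - 6)^2) > 0 for every x, so f'(x) = 0 ⇔ 24*x - 144 = 0.
  Factor: 24*x - 144 = 24*(x - 6) = 0.
  ⇒ x = 6

f''(x) = 24*(1 - 6*(x - 6)^2)*exp(-3*(x - 6)^2)
Second-derivative test at each critical point:
  f''(6) = 24 > 0 → local minimum

Critical points: x = 6 (local minimum)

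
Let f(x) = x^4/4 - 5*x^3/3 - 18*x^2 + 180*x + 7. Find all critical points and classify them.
f'(x) = x^3 - 5*x^2 - 36*x + 180

Solve f'(x) = 0:
  Factor: x^3 - 5*x^2 - 36*x + 180 = (x - 6)*(x - 5)*(x + 6) = 0.
  ⇒ x = -6, 5, 6

f''(x) = 3*x^2 - 10*x - 36
Second-derivative test at each critical point:
  f''(-6) = 132 > 0 → local minimum
  f''(5) = -11 < 0 → local maximum
  f''(6) = 12 > 0 → local minimum

Critical points: x = -6 (local minimum); x = 5 (local maximum); x = 6 (local minimum)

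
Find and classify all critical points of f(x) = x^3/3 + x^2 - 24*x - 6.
f'(x) = x^2 + 2*x - 24

Solve f'(x) = 0:
  Factor: x^2 + 2*x - 24 = (x - 4)*(x + 6) = 0.
  ⇒ x = -6, 4

f''(x) = 2*x + 2
Second-derivative test at each critical point:
  f''(-6) = -10 < 0 → local maximum
  f''(4) = 10 > 0 → local minimum

Critical points: x = -6 (local maximum); x = 4 (local minimum)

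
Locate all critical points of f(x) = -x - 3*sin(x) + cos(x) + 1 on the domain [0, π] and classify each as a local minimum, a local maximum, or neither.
f'(x) = -sin(x) - 3*cos(x) - 1

Solve f'(x) = 0 on [0, π]:
  f'(x) = 0 ⇔ -sin(x) - 3*cos(x) = 1. Write the left side as R·cos(x + φ) with R = √((-3)² + 1²) = sqrt(10), cos φ = -3*sqrt(10)/10, sin φ = sqrt(10)/10; then cos(x + φ) = sqrt(10)/10. Solve for x and keep the solutions lying in [0, π].
  ⇒ x = pi - atan(4/3) ≈ 2.2143

f''(x) = 3*sin(x) - cos(x)
Second-derivative test at each critical point:
  f''(2.2143) = 3 > 0 → local minimum

Critical points: x = pi - atan(4/3) ≈ 2.2143 (local minimum)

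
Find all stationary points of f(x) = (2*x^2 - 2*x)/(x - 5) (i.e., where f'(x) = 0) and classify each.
f'(x) = 2*(x^2 - 10*x + 5)/(x^2 - 10*x + 25)

Solve f'(x) = 0:
  f'(x) = 2*(x^2 - 10*x + 5)/(x - 5)^2; the denominator is positive wherever f is defined, so f'(x) = 0 ⇔ 2*x^2 - 20*x + 10 = 0.
  Factor: 2*x^2 - 20*x + 10 = 2*(x^2 - 10*x + 5); x^2 - 10*x + 5 = 0 has no rational roots; quadratic formula: x = (10 ± √80)/2.
  ⇒ x = 5 - 2*sqrt(5) ≈ 0.5279, 2*sqrt(5) + 5 ≈ 9.4721

f''(x) = 80/(x^3 - 15*x^2 + 75*x - 125)
Second-derivative test at each critical point:
  f''(0.5279) = -0.8944 < 0 → local maximum
  f''(9.4721) = 0.8944 > 0 → local minimum

Critical points: x = 5 - 2*sqrt(5) ≈ 0.5279 (local maximum); x = 2*sqrt(5) + 5 ≈ 9.4721 (local minimum)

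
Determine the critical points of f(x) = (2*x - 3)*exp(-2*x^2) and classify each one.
f'(x) = 2*(-2*x*(2*x - 3) + 1)*exp(-2*x^2)

Solve f'(x) = 0:
  f'(x) = (-8*x^2 + 12*x + 2)·exp(-2*x^2) and exp(-2*x^2) > 0 for every x, so f'(x) = 0 ⇔ -8*x^2 + 12*x + 2 = 0.
  Factor: -8*x^2 + 12*x + 2 = -2*(4*x^2 - 6*x - 1); 4*x^2 - 6*x - 1 = 0 has no rational roots; quadratic formula: x = (6 ± √52)/8.
  ⇒ x = 3/4 - sqrt(13)/4 ≈ -0.1514, 3/4 + sqrt(13)/4 ≈ 1.6514

f''(x) = 4*(4*x^2*(2*x - 3) - 6*x + 3)*exp(-2*x^2)
Second-derivative test at each critical point:
  f''(-0.1514) = 13.7761 > 0 → local minimum
  f''(1.6514) = -0.0617 < 0 → local maximum

Critical points: x = 3/4 - sqrt(13)/4 ≈ -0.1514 (local minimum); x = 3/4 + sqrt(13)/4 ≈ 1.6514 (local maximum)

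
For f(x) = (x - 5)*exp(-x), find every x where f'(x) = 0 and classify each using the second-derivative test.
f'(x) = (6 - x)*exp(-x)

Solve f'(x) = 0:
  f'(x) = (6 - x)·exp(-x) and exp(-x) > 0 for every x, so f'(x) = 0 ⇔ 6 - x = 0.
  6 - x = 0.
  ⇒ x = 6

f''(x) = (x - 7)*exp(-x)
Second-derivative test at each critical point:
  f''(6) = -0.0025 < 0 → local maximum

Critical points: x = 6 (local maximum)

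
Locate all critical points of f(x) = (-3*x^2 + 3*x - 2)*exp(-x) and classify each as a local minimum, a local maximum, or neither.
f'(x) = (3*x^2 - 9*x + 5)*exp(-x)

Solve f'(x) = 0:
  f'(x) = (3*x^2 - 9*x + 5)·exp(-x) and exp(-x) > 0 for every x, so f'(x) = 0 ⇔ 3*x^2 - 9*x + 5 = 0.
  3*x^2 - 9*x + 5 = 0 has no rational roots; quadratic formula: x = (9 ± √21)/6.
  ⇒ x = 3/2 - sqrt(21)/6 ≈ 0.7362, sqrt(21)/6 + 3/2 ≈ 2.2638

f''(x) = (-3*x^2 + 15*x - 14)*exp(-x)
Second-derivative test at each critical point:
  f''(0.7362) = -2.1947 < 0 → local maximum
  f''(2.2638) = 0.4764 > 0 → local minimum

Critical points: x = 3/2 - sqrt(21)/6 ≈ 0.7362 (local maximum); x = sqrt(21)/6 + 3/2 ≈ 2.2638 (local minimum)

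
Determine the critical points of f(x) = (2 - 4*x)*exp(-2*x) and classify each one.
f'(x) = 8*(x - 1)*exp(-2*x)

Solve f'(x) = 0:
  f'(x) = (8*x - 8)·exp(-2*x) and exp(-2*x) > 0 for every x, so f'(x) = 0 ⇔ 8*x - 8 = 0.
  Factor: 8*x - 8 = 8*(x - 1) = 0.
  ⇒ x = 1

f''(x) = 8*(3 - 2*x)*exp(-2*x)
Second-derivative test at each critical point:
  f''(1) = 1.0827 > 0 → local minimum

Critical points: x = 1 (local minimum)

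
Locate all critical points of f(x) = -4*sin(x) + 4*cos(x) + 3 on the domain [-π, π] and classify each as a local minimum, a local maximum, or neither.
f'(x) = -4*sqrt(2)*sin(x + pi/4)

Solve f'(x) = 0 on [-π, π]:
  f'(x) = 0 ⇔ -4*cos(x) = 4*sin(x) ⇔ tan(x) = -1, i.e. x = arctan(-1) + nπ; keep the solutions lying in [-π, π].
  ⇒ x = -pi/4 ≈ -0.7854, 3*pi/4 ≈ 2.3562

f''(x) = -4*sqrt(2)*cos(x + pi/4)
Second-derivative test at each critical point:
  f''(-0.7854) = -5.6569 < 0 → local maximum
  f''(2.3562) = 5.6569 > 0 → local minimum

Critical points: x = -pi/4 ≈ -0.7854 (local maximum); x = 3*pi/4 ≈ 2.3562 (local minimum)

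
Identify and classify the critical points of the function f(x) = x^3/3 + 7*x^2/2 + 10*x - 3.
f'(x) = x^2 + 7*x + 10

Solve f'(x) = 0:
  Factor: x^2 + 7*x + 10 = (x + 2)*(x + 5) = 0.
  ⇒ x = -5, -2

f''(x) = 2*x + 7
Second-derivative test at each critical point:
  f''(-5) = -3 < 0 → local maximum
  f''(-2) = 3 > 0 → local minimum

Critical points: x = -5 (local maximum); x = -2 (local minimum)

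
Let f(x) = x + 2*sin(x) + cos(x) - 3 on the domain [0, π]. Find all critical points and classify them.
f'(x) = -sin(x) + 2*cos(x) + 1

Solve f'(x) = 0 on [0, π]:
  f'(x) = 0 ⇔ -sin(x) + 2*cos(x) = -1. Write the left side as R·cos(x + φ) with R = √(2² + 1²) = sqrt(5), cos φ = 2*sqrt(5)/5, sin φ = sqrt(5)/5; then cos(x + φ) = -sqrt(5)/5. Solve for x and keep the solutions lying in [0, π].
  ⇒ x = pi/2 ≈ 1.5708

f''(x) = -2*sin(x) - cos(x)
Second-derivative test at each critical point:
  f''(1.5708) = -2 < 0 → local maximum

Critical points: x = pi/2 ≈ 1.5708 (local maximum)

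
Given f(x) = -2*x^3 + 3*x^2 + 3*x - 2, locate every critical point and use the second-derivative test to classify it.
f'(x) = -6*x^2 + 6*x + 3

Solve f'(x) = 0:
  Factor: -6*x^2 + 6*x + 3 = -3*(2*x^2 - 2*x - 1); 2*x^2 - 2*x - 1 = 0 has no rational roots; quadratic formula: x = (2 ± √12)/4.
  ⇒ x = 1/2 - sqrt(3)/2 ≈ -0.3660, 1/2 + sqrt(3)/2 ≈ 1.3660

f''(x) = 6 - 12*x
Second-derivative test at each critical point:
  f''(-0.3660) = 10.3923 > 0 → local minimum
  f''(1.3660) = -10.3923 < 0 → local maximum

Critical points: x = 1/2 - sqrt(3)/2 ≈ -0.3660 (local minimum); x = 1/2 + sqrt(3)/2 ≈ 1.3660 (local maximum)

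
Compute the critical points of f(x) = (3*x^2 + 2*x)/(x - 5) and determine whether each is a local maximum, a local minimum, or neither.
f'(x) = (3*x^2 - 30*x - 10)/(x^2 - 10*x + 25)

Solve f'(x) = 0:
  f'(x) = (3*x^2 - 30*x - 10)/(x - 5)^2; the denominator is positive wherever f is defined, so f'(x) = 0 ⇔ 3*x^2 - 30*x - 10 = 0.
  3*x^2 - 30*x - 10 = 0 has no rational roots; quadratic formula: x = (30 ± √1020)/6.
  ⇒ x = 5 - sqrt(255)/3 ≈ -0.3229, 5 + sqrt(255)/3 ≈ 10.3229

f''(x) = 170/(x^3 - 15*x^2 + 75*x - 125)
Second-derivative test at each critical point:
  f''(-0.3229) = -1.1272 < 0 → local maximum
  f''(10.3229) = 1.1272 > 0 → local minimum

Critical points: x = 5 - sqrt(255)/3 ≈ -0.3229 (local maximum); x = 5 + sqrt(255)/3 ≈ 10.3229 (local minimum)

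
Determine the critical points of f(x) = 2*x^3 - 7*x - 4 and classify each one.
f'(x) = 6*x^2 - 7

Solve f'(x) = 0:
  6*x^2 - 7 = 0 has no rational roots; quadratic formula: x = (0 ± √168)/12.
  ⇒ x = -sqrt(42)/6 ≈ -1.0801, sqrt(42)/6 ≈ 1.0801

f''(x) = 12*x
Second-derivative test at each critical point:
  f''(-1.0801) = -12.9615 < 0 → local maximum
  f''(1.0801) = 12.9615 > 0 → local minimum

Critical points: x = -sqrt(42)/6 ≈ -1.0801 (local maximum); x = sqrt(42)/6 ≈ 1.0801 (local minimum)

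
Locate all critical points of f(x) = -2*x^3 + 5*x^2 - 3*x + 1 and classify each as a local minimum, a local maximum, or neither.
f'(x) = -6*x^2 + 10*x - 3

Solve f'(x) = 0:
  6*x^2 - 10*x + 3 = 0 has no rational roots; quadratic formula: x = (10 ± √28)/12.
  ⇒ x = 5/6 - sqrt(7)/6 ≈ 0.3924, sqrt(7)/6 + 5/6 ≈ 1.2743

f''(x) = 10 - 12*x
Second-derivative test at each critical point:
  f''(0.3924) = 5.2915 > 0 → local minimum
  f''(1.2743) = -5.2915 < 0 → local maximum

Critical points: x = 5/6 - sqrt(7)/6 ≈ 0.3924 (local minimum); x = sqrt(7)/6 + 5/6 ≈ 1.2743 (local maximum)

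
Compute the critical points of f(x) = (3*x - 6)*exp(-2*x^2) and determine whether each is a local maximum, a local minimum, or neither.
f'(x) = 3*(-4*x*(x - 2) + 1)*exp(-2*x^2)

Solve f'(x) = 0:
  f'(x) = (-12*x^2 + 24*x + 3)·exp(-2*x^2) and exp(-2*x^2) > 0 for every x, so f'(x) = 0 ⇔ -12*x^2 + 24*x + 3 = 0.
  Factor: -12*x^2 + 24*x + 3 = -3*(4*x^2 - 8*x - 1); 4*x^2 - 8*x - 1 = 0 has no rational roots; quadratic formula: x = (8 ± √80)/8.
  ⇒ x = 1 - sqrt(5)/2 ≈ -0.1180, 1 + sqrt(5)/2 ≈ 2.1180

f''(x) = 12*(4*x^2*(x - 2) - 3*x + 2)*exp(-2*x^2)
Second-derivative test at each critical point:
  f''(-0.1180) = 26.0955 > 0 → local minimum
  f''(2.1180) = -0.0034 < 0 → local maximum

Critical points: x = 1 - sqrt(5)/2 ≈ -0.1180 (local minimum); x = 1 + sqrt(5)/2 ≈ 2.1180 (local maximum)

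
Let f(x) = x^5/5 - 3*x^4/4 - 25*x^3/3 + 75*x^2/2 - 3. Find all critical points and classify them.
f'(x) = x*(x^3 - 3*x^2 - 25*x + 75)

Solve f'(x) = 0:
  Factor: x^4 - 3*x^3 - 25*x^2 + 75*x = x*(x - 5)*(x - 3)*(x + 5) = 0.
  ⇒ x = -5, 0, 3, 5

f''(x) = 4*x^3 - 9*x^2 - 50*x + 75
Second-derivative test at each critical point:
  f''(-5) = -400 < 0 → local maximum
  f''(0) = 75 > 0 → local minimum
  f''(3) = -48 < 0 → local maximum
  f''(5) = 100 > 0 → local minimum

Critical points: x = -5 (local maximum); x = 0 (local minimum); x = 3 (local maximum); x = 5 (local minimum)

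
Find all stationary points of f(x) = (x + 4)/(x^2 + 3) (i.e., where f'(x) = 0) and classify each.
f'(x) = (x^2 - 2*x*(x + 4) + 3)/(x^2 + 3)^2

Solve f'(x) = 0:
  f'(x) = -(x^2 + 8*x - 3)/(x^2 + 3)^2; the denominator is positive wherever f is defined, so f'(x) = 0 ⇔ -x^2 - 8*x + 3 = 0.
  x^2 + 8*x - 3 = 0 has no rational roots; quadratic formula: x = (-8 ± √76)/2.
  ⇒ x = -sqrt(19) - 4 ≈ -8.3589, -4 + sqrt(19) ≈ 0.3589

f''(x) = 2*(4*x^2*(x + 4) - (3*x + 4)*(x^2 + 3))/(x^2 + 3)^3
Second-derivative test at each critical point:
  f''(-8.3589) = 0.0016 > 0 → local minimum
  f''(0.3589) = -0.8905 < 0 → local maximum

Critical points: x = -sqrt(19) - 4 ≈ -8.3589 (local minimum); x = -4 + sqrt(19) ≈ 0.3589 (local maximum)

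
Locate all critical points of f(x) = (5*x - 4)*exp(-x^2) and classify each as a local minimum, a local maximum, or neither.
f'(x) = (-2*x*(5*x - 4) + 5)*exp(-x^2)

Solve f'(x) = 0:
  f'(x) = (-10*x^2 + 8*x + 5)·exp(-x^2) and exp(-x^2) > 0 for every x, so f'(x) = 0 ⇔ -10*x^2 + 8*x + 5 = 0.
  10*x^2 - 8*x - 5 = 0 has no rational roots; quadratic formula: x = (8 ± √264)/20.
  ⇒ x = 2/5 - sqrt(66)/10 ≈ -0.4124, 2/5 + sqrt(66)/10 ≈ 1.2124

f''(x) = 2*(2*x^2*(5*x - 4) - 15*x + 4)*exp(-x^2)
Second-derivative test at each critical point:
  f''(-0.4124) = 13.7069 > 0 → local minimum
  f''(1.2124) = -3.7361 < 0 → local maximum

Critical points: x = 2/5 - sqrt(66)/10 ≈ -0.4124 (local minimum); x = 2/5 + sqrt(66)/10 ≈ 1.2124 (local maximum)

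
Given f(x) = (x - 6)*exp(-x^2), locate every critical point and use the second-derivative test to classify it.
f'(x) = (-2*x*(x - 6) + 1)*exp(-x^2)

Solve f'(x) = 0:
  f'(x) = (-2*x^2 + 12*x + 1)·exp(-x^2) and exp(-x^2) > 0 for every x, so f'(x) = 0 ⇔ -2*x^2 + 12*x + 1 = 0.
  2*x^2 - 12*x - 1 = 0 has no rational roots; quadratic formula: x = (12 ± √152)/4.
  ⇒ x = 3 - sqrt(38)/2 ≈ -0.0822, 3 + sqrt(38)/2 ≈ 6.0822

f''(x) = 2*(2*x^2*(x - 6) - 3*x + 6)*exp(-x^2)
Second-derivative test at each critical point:
  f''(-0.0822) = 12.2458 > 0 → local minimum
  f''(6.0822) = -1.059e-15 < 0 → local maximum

Critical points: x = 3 - sqrt(38)/2 ≈ -0.0822 (local minimum); x = 3 + sqrt(38)/2 ≈ 6.0822 (local maximum)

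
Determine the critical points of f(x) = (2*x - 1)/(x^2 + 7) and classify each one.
f'(x) = 2*(-x^2 + x + 7)/(x^4 + 14*x^2 + 49)

Solve f'(x) = 0:
  f'(x) = -2*(x^2 - x - 7)/(x^2 + 7)^2; the denominator is positive wherever f is defined, so f'(x) = 0 ⇔ -2*x^2 + 2*x + 14 = 0.
  Factor: -2*x^2 + 2*x + 14 = -2*(x^2 - x - 7); x^2 - x - 7 = 0 has no rational roots; quadratic formula: x = (1 ± √29)/2.
  ⇒ x = 1/2 - sqrt(29)/2 ≈ -2.1926, 1/2 + sqrt(29)/2 ≈ 3.1926

f''(x) = 2*(4*x^2*(2*x - 1) + (1 - 6*x)*(x^2 + 7))/(x^2 + 7)^3
Second-derivative test at each critical point:
  f''(-2.1926) = 0.0773 > 0 → local minimum
  f''(3.1926) = -0.0364 < 0 → local maximum

Critical points: x = 1/2 - sqrt(29)/2 ≈ -2.1926 (local minimum); x = 1/2 + sqrt(29)/2 ≈ 3.1926 (local maximum)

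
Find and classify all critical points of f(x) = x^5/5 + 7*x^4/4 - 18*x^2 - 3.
f'(x) = x*(x^3 + 7*x^2 - 36)

Solve f'(x) = 0:
  Factor: x^4 + 7*x^3 - 36*x = x*(x - 2)*(x + 3)*(x + 6) = 0.
  ⇒ x = -6, -3, 0, 2

f''(x) = 4*x^3 + 21*x^2 - 36
Second-derivative test at each critical point:
  f''(-6) = -144 < 0 → local maximum
  f''(-3) = 45 > 0 → local minimum
  f''(0) = -36 < 0 → local maximum
  f''(2) = 80 > 0 → local minimum

Critical points: x = -6 (local maximum); x = -3 (local minimum); x = 0 (local maximum); x = 2 (local minimum)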